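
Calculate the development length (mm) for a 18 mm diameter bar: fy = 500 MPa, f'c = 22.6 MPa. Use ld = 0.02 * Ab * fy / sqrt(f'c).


Ab = pi * 18^2 / 4 = 254.469 mm2
ld = 0.02 * 254.469 * 500 / sqrt(22.6)
= 535.3 mm

535.3


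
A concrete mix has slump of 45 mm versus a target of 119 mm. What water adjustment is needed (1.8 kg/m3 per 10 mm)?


Difference = 119 - 45 = 74 mm
Water adjustment = 74 * 1.8 / 10 = 13.3 kg/m3

13.3


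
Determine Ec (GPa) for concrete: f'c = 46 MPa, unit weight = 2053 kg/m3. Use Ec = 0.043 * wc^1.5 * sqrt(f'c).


Ec = 0.043 * 2053^1.5 * sqrt(46) / 1000
= 27.13 GPa

27.13


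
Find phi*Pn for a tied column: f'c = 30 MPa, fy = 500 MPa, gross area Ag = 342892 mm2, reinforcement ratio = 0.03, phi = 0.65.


Ast = rho * Ag = 0.03 * 342892 = 10286.76 mm2
phi*Pn = 0.65 * 0.80 * (0.85 * 30 * (342892 - 10286.76) + 500 * 10286.76) / 1000
= 7084.9 kN

7084.9


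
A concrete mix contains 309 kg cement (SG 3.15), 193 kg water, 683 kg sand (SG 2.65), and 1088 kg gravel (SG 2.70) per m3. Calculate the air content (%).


Vol cement = 309 / (3.15 * 1000) = 0.098095 m3
Vol water = 193 / 1000 = 0.193 m3
Vol sand = 683 / (2.65 * 1000) = 0.257736 m3
Vol gravel = 1088 / (2.70 * 1000) = 0.402963 m3
Total solid + water volume = 0.951794 m3
Air = (1 - 0.951794) * 100 = 4.82%

4.82


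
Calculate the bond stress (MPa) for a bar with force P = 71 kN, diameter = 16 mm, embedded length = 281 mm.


u = P / (pi * db * ld)
= 71 * 1000 / (pi * 16 * 281)
= 5.027 MPa

5.027


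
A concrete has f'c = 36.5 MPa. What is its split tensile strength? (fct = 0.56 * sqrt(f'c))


fct = 0.56 * sqrt(36.5)
= 0.56 * 6.042
= 3.383 MPa

3.383


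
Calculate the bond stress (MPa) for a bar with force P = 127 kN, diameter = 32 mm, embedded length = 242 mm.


u = P / (pi * db * ld)
= 127 * 1000 / (pi * 32 * 242)
= 5.22 MPa

5.22


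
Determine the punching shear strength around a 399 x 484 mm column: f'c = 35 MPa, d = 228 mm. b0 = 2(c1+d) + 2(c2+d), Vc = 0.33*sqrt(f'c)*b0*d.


b0 = 2*(399 + 228) + 2*(484 + 228) = 2678 mm
Vc = 0.33 * sqrt(35) * 2678 * 228 / 1000
= 1192.05 kN

1192.05


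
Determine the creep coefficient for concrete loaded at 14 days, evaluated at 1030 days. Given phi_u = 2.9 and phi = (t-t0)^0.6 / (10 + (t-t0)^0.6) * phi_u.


dt = 1030 - 14 = 1016
phi = 1016^0.6 / (10 + 1016^0.6) * 2.9
= 2.507

2.507


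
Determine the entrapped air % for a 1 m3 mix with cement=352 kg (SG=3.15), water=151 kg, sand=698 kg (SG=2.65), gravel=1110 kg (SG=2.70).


Vol cement = 352 / (3.15 * 1000) = 0.111746 m3
Vol water = 151 / 1000 = 0.151 m3
Vol sand = 698 / (2.65 * 1000) = 0.263396 m3
Vol gravel = 1110 / (2.70 * 1000) = 0.411111 m3
Total solid + water volume = 0.937253 m3
Air = (1 - 0.937253) * 100 = 6.27%

6.27


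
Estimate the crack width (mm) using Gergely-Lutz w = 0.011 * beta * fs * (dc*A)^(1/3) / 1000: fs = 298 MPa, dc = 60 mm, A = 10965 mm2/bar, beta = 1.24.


w = 0.011 * beta * fs * (dc * A)^(1/3) / 1000
= 0.011 * 1.24 * 298 * (60 * 10965)^(1/3) / 1000
= 0.354 mm

0.354


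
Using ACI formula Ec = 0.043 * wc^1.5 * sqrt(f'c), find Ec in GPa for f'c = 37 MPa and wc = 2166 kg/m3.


Ec = 0.043 * 2166^1.5 * sqrt(37) / 1000
= 26.37 GPa

26.37


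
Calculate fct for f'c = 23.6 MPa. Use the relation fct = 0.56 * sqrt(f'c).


fct = 0.56 * sqrt(23.6)
= 0.56 * 4.858
= 2.72 MPa

2.72


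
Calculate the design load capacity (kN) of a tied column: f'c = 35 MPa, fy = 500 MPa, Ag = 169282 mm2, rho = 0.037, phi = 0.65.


Ast = rho * Ag = 0.037 * 169282 = 6263.434 mm2
phi*Pn = 0.65 * 0.80 * (0.85 * 35 * (169282 - 6263.434) + 500 * 6263.434) / 1000
= 4150.39 kN

4150.39


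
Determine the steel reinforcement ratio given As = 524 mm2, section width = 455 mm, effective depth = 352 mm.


rho = As / (b * d)
= 524 / (455 * 352)
= 0.0033

0.0033


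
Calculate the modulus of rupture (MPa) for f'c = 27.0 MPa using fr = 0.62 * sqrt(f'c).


fr = 0.62 * sqrt(27.0)
= 3.222 MPa

3.222


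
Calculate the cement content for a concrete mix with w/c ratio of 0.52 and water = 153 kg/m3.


Cement = water / (w/c)
= 153 / 0.52
= 294.2 kg/m3

294.2


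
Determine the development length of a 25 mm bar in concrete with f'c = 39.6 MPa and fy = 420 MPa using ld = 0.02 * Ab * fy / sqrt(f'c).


Ab = pi * 25^2 / 4 = 490.874 mm2
ld = 0.02 * 490.874 * 420 / sqrt(39.6)
= 655.2 mm

655.2


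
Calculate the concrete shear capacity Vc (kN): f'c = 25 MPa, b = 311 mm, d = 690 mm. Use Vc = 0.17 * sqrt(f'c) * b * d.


Vc = 0.17 * sqrt(25) * 311 * 690 / 1000
= 182.4 kN

182.4


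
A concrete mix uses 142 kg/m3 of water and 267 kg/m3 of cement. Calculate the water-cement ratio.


w/c = water / cement
w/c = 142 / 267 = 0.532

0.532


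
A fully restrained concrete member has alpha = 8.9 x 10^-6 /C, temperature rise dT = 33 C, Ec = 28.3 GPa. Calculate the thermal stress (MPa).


sigma = alpha * dT * Ec
= 8.9e-6 * 33 * 28.3 * 1000
= 8.312 MPa

8.312


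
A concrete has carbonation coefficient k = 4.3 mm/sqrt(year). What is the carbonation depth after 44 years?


depth = k * sqrt(t)
= 4.3 * sqrt(44)
= 28.52 mm

28.52


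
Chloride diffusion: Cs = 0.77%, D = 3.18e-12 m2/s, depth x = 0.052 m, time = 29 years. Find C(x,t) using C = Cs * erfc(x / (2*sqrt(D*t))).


t_seconds = 29 * 365.25 * 24 * 3600 = 915170400.0 s
arg = 0.052 / (2 * sqrt(3.18e-12 * 915170400.0))
= 0.482
erfc(0.482) = 0.4955
C = 0.77 * 0.4955 = 0.3815%

0.3815


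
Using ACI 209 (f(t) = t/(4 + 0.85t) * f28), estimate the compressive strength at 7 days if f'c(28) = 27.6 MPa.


f(7) = 7 / (4 + 0.85 * 7) * 27.6
= 7 / 9.95 * 27.6
= 19.42 MPa

19.42


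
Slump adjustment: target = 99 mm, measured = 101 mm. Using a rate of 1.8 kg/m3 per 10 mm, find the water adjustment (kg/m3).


Difference = 99 - 101 = -2 mm
Water adjustment = -2 * 1.8 / 10 = -0.4 kg/m3

-0.4


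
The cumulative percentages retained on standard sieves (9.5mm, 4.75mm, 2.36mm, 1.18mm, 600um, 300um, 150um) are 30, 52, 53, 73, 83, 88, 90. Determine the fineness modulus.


FM = sum(cumulative % retained) / 100
= 469 / 100
= 4.69

4.69


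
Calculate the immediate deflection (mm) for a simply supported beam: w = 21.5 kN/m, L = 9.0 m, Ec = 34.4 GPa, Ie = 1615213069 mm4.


Convert: L = 9.0 m = 9000 mm, Ec = 34.4 GPa = 34400 MPa
delta = 5 * 21.5 * 9000^4 / (384 * 34400 * 1615213069)
= 33.06 mm

33.06


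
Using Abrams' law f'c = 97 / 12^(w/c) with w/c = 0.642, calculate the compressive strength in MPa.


f'c = 97 / 12^0.642
= 97 / 4.93
= 19.68 MPa

19.68


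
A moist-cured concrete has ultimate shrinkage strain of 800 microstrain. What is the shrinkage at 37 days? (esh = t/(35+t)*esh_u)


esh(37) = 37 / (35 + 37) * 800
= 37 / 72 * 800
= 411.1 microstrain

411.1


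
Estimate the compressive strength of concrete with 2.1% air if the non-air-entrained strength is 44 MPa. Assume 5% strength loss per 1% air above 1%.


Strength loss = (2.1 - 1) * 5 = 5.5%
f'c = 44 * (1 - 5.5/100)
= 41.58 MPa

41.58


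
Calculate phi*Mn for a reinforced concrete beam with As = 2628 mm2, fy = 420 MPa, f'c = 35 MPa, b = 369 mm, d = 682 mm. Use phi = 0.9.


a = As * fy / (0.85 * f'c * b)
= 2628 * 420 / (0.85 * 35 * 369)
= 100.5452 mm
Mn = As * fy * (d - a/2) / 10^6
= 697.2754 kN-m
phi*Mn = 0.9 * 697.2754 = 627.55 kN-m

627.55


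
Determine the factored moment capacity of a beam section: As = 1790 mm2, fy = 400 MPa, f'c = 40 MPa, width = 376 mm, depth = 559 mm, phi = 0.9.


a = As * fy / (0.85 * f'c * b)
= 1790 * 400 / (0.85 * 40 * 376)
= 56.0075 mm
Mn = As * fy * (d - a/2) / 10^6
= 380.1933 kN-m
phi*Mn = 0.9 * 380.1933 = 342.17 kN-m

342.17


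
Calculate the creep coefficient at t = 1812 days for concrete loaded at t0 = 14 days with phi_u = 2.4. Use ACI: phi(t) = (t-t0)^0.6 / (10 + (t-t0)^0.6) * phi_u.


dt = 1812 - 14 = 1798
phi = 1798^0.6 / (10 + 1798^0.6) * 2.4
= 2.159

2.159


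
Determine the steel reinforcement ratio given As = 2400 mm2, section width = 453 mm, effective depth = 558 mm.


rho = As / (b * d)
= 2400 / (453 * 558)
= 0.0095

0.0095


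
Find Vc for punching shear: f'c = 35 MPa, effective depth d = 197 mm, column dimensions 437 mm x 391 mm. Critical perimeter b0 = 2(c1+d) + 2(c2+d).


b0 = 2*(437 + 197) + 2*(391 + 197) = 2444 mm
Vc = 0.33 * sqrt(35) * 2444 * 197 / 1000
= 939.97 kN

939.97


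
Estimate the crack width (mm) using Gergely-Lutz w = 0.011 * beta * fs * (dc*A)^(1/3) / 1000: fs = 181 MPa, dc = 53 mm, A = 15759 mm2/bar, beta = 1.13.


w = 0.011 * beta * fs * (dc * A)^(1/3) / 1000
= 0.011 * 1.13 * 181 * (53 * 15759)^(1/3) / 1000
= 0.212 mm

0.212


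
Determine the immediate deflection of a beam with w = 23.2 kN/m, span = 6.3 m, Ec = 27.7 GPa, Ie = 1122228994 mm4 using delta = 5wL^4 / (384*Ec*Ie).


Convert: L = 6.3 m = 6300 mm, Ec = 27.7 GPa = 27700 MPa
delta = 5 * 23.2 * 6300^4 / (384 * 27700 * 1122228994)
= 15.31 mm

15.31


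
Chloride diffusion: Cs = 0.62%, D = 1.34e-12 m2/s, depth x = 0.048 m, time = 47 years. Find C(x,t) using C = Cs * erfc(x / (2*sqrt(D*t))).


t_seconds = 47 * 365.25 * 24 * 3600 = 1483207200.0 s
arg = 0.048 / (2 * sqrt(1.34e-12 * 1483207200.0))
= 0.5383
erfc(0.5383) = 0.4465
C = 0.62 * 0.4465 = 0.2768%

0.2768


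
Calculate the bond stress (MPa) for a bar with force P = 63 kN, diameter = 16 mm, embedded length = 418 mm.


u = P / (pi * db * ld)
= 63 * 1000 / (pi * 16 * 418)
= 2.998 MPa

2.998


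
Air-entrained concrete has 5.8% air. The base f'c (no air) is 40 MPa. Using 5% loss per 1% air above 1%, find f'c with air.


Strength loss = (5.8 - 1) * 5 = 24.0%
f'c = 40 * (1 - 24.0/100)
= 30.4 MPa

30.4


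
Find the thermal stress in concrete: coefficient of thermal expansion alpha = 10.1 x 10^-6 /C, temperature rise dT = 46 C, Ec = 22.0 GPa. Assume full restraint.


sigma = alpha * dT * Ec
= 10.1e-6 * 46 * 22.0 * 1000
= 10.221 MPa

10.221


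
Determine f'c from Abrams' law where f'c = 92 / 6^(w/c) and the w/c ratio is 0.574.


f'c = 92 / 6^0.574
= 92 / 2.797
= 32.89 MPa

32.89


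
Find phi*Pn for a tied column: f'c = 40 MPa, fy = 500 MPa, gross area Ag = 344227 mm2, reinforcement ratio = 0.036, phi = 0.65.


Ast = rho * Ag = 0.036 * 344227 = 12392.172 mm2
phi*Pn = 0.65 * 0.80 * (0.85 * 40 * (344227 - 12392.172) + 500 * 12392.172) / 1000
= 9088.8 kN

9088.8


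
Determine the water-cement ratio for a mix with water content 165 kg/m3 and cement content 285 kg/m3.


w/c = water / cement
w/c = 165 / 285 = 0.579

0.579


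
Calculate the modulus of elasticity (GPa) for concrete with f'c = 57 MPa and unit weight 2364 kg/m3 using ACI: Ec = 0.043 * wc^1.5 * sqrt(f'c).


Ec = 0.043 * 2364^1.5 * sqrt(57) / 1000
= 37.31 GPa

37.31


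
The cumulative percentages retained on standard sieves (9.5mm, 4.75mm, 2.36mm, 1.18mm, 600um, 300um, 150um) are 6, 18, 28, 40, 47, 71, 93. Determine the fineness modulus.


FM = sum(cumulative % retained) / 100
= 303 / 100
= 3.03

3.03


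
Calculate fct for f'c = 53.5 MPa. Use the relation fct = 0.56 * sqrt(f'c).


fct = 0.56 * sqrt(53.5)
= 0.56 * 7.314
= 4.096 MPa

4.096


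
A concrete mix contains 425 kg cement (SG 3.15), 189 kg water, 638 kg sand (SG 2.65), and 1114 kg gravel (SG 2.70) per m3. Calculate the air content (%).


Vol cement = 425 / (3.15 * 1000) = 0.134921 m3
Vol water = 189 / 1000 = 0.189 m3
Vol sand = 638 / (2.65 * 1000) = 0.240755 m3
Vol gravel = 1114 / (2.70 * 1000) = 0.412593 m3
Total solid + water volume = 0.977268 m3
Air = (1 - 0.977268) * 100 = 2.27%

2.27


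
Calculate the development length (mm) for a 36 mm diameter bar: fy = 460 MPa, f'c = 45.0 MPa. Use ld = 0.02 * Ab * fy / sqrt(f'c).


Ab = pi * 36^2 / 4 = 1017.876 mm2
ld = 0.02 * 1017.876 * 460 / sqrt(45.0)
= 1396.0 mm

1396.0


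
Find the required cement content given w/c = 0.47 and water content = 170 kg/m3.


Cement = water / (w/c)
= 170 / 0.47
= 361.7 kg/m3

361.7


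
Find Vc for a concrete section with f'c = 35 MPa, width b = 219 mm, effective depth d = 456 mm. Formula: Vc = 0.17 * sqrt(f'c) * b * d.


Vc = 0.17 * sqrt(35) * 219 * 456 / 1000
= 100.44 kN

100.44


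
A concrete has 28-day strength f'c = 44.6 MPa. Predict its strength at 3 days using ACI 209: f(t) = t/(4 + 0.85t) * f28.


f(3) = 3 / (4 + 0.85 * 3) * 44.6
= 3 / 6.55 * 44.6
= 20.43 MPa

20.43


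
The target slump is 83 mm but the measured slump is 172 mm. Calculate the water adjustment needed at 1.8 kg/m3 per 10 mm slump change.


Difference = 83 - 172 = -89 mm
Water adjustment = -89 * 1.8 / 10 = -16.0 kg/m3

-16.0


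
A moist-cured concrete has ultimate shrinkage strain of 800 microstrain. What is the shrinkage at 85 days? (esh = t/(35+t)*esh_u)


esh(85) = 85 / (35 + 85) * 800
= 85 / 120 * 800
= 566.7 microstrain

566.7


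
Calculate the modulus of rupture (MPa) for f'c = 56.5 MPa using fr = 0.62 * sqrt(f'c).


fr = 0.62 * sqrt(56.5)
= 4.66 MPa

4.66


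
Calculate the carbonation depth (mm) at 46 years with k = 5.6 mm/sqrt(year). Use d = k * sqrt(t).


depth = k * sqrt(t)
= 5.6 * sqrt(46)
= 37.98 mm

37.98


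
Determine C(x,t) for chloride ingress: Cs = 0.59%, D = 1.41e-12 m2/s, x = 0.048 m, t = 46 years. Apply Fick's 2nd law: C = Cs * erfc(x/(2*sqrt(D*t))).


t_seconds = 46 * 365.25 * 24 * 3600 = 1451649600.0 s
arg = 0.048 / (2 * sqrt(1.41e-12 * 1451649600.0))
= 0.5305
erfc(0.5305) = 0.4531
C = 0.59 * 0.4531 = 0.2673%

0.2673


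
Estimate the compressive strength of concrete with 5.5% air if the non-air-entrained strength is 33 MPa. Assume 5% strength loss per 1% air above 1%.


Strength loss = (5.5 - 1) * 5 = 22.5%
f'c = 33 * (1 - 22.5/100)
= 25.57 MPa

25.57


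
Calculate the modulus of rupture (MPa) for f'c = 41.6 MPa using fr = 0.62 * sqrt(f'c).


fr = 0.62 * sqrt(41.6)
= 3.999 MPa

3.999


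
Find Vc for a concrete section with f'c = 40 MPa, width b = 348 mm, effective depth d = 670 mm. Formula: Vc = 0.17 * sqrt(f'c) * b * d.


Vc = 0.17 * sqrt(40) * 348 * 670 / 1000
= 250.69 kN

250.69


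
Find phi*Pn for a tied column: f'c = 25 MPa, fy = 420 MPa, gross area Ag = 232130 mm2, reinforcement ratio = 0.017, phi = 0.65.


Ast = rho * Ag = 0.017 * 232130 = 3946.21 mm2
phi*Pn = 0.65 * 0.80 * (0.85 * 25 * (232130 - 3946.21) + 420 * 3946.21) / 1000
= 3383.28 kN

3383.28


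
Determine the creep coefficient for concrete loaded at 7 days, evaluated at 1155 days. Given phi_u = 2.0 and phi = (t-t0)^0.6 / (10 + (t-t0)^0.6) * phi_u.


dt = 1155 - 7 = 1148
phi = 1148^0.6 / (10 + 1148^0.6) * 2.0
= 1.745

1.745


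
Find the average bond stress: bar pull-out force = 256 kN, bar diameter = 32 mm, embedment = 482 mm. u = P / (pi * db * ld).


u = P / (pi * db * ld)
= 256 * 1000 / (pi * 32 * 482)
= 5.283 MPa

5.283


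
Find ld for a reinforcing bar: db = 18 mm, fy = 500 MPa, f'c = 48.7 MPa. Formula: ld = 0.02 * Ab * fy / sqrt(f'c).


Ab = pi * 18^2 / 4 = 254.469 mm2
ld = 0.02 * 254.469 * 500 / sqrt(48.7)
= 364.6 mm

364.6


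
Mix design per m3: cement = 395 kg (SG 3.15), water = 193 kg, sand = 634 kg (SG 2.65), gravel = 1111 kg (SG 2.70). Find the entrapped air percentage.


Vol cement = 395 / (3.15 * 1000) = 0.125397 m3
Vol water = 193 / 1000 = 0.193 m3
Vol sand = 634 / (2.65 * 1000) = 0.239245 m3
Vol gravel = 1111 / (2.70 * 1000) = 0.411481 m3
Total solid + water volume = 0.969124 m3
Air = (1 - 0.969124) * 100 = 3.09%

3.09


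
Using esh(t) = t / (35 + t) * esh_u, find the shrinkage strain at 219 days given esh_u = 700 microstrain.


esh(219) = 219 / (35 + 219) * 700
= 219 / 254 * 700
= 603.5 microstrain

603.5


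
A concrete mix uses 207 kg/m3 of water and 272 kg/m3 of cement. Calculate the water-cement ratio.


w/c = water / cement
w/c = 207 / 272 = 0.761

0.761


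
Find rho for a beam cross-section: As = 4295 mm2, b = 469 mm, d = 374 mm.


rho = As / (b * d)
= 4295 / (469 * 374)
= 0.0245

0.0245


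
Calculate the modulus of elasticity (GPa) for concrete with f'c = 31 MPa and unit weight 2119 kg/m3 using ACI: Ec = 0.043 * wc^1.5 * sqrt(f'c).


Ec = 0.043 * 2119^1.5 * sqrt(31) / 1000
= 23.35 GPa

23.35


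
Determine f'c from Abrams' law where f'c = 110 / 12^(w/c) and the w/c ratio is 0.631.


f'c = 110 / 12^0.631
= 110 / 4.797
= 22.93 MPa

22.93


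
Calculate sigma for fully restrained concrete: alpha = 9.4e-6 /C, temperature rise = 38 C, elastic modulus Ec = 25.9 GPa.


sigma = alpha * dT * Ec
= 9.4e-6 * 38 * 25.9 * 1000
= 9.251 MPa

9.251


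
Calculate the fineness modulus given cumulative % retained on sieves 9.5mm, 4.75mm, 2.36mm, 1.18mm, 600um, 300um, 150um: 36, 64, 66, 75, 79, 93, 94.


FM = sum(cumulative % retained) / 100
= 507 / 100
= 5.07

5.07


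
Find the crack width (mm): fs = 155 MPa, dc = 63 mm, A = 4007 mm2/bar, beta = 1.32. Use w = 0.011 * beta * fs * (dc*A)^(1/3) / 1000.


w = 0.011 * beta * fs * (dc * A)^(1/3) / 1000
= 0.011 * 1.32 * 155 * (63 * 4007)^(1/3) / 1000
= 0.142 mm

0.142


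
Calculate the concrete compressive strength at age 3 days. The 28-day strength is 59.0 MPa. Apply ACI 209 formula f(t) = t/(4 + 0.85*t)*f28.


f(3) = 3 / (4 + 0.85 * 3) * 59.0
= 3 / 6.55 * 59.0
= 27.02 MPa

27.02


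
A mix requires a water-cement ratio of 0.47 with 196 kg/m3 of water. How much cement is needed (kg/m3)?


Cement = water / (w/c)
= 196 / 0.47
= 417.0 kg/m3

417.0


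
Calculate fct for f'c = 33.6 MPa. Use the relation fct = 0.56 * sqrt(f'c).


fct = 0.56 * sqrt(33.6)
= 0.56 * 5.797
= 3.246 MPa

3.246


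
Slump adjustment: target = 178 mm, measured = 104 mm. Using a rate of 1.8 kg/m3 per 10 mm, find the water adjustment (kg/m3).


Difference = 178 - 104 = 74 mm
Water adjustment = 74 * 1.8 / 10 = 13.3 kg/m3

13.3


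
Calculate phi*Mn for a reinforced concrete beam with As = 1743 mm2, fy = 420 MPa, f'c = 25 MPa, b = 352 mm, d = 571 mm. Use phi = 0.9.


a = As * fy / (0.85 * f'c * b)
= 1743 * 420 / (0.85 * 25 * 352)
= 97.869 mm
Mn = As * fy * (d - a/2) / 10^6
= 382.1833 kN-m
phi*Mn = 0.9 * 382.1833 = 343.96 kN-m

343.96


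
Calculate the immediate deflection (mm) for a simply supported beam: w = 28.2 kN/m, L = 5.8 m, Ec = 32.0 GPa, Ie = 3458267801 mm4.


Convert: L = 5.8 m = 5800 mm, Ec = 32.0 GPa = 32000 MPa
delta = 5 * 28.2 * 5800^4 / (384 * 32000 * 3458267801)
= 3.75 mm

3.75


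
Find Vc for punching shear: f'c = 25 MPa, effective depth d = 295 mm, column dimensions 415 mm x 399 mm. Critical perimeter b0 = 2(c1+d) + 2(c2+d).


b0 = 2*(415 + 295) + 2*(399 + 295) = 2808 mm
Vc = 0.33 * sqrt(25) * 2808 * 295 / 1000
= 1366.79 kN

1366.79


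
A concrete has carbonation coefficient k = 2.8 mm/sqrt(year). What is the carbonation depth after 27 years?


depth = k * sqrt(t)
= 2.8 * sqrt(27)
= 14.55 mm

14.55


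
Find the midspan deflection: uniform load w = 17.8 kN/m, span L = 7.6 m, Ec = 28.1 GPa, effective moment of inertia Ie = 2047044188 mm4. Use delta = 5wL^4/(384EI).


Convert: L = 7.6 m = 7600 mm, Ec = 28.1 GPa = 28100 MPa
delta = 5 * 17.8 * 7600^4 / (384 * 28100 * 2047044188)
= 13.44 mm

13.44


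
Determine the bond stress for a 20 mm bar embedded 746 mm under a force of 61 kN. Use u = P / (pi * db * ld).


u = P / (pi * db * ld)
= 61 * 1000 / (pi * 20 * 746)
= 1.301 MPa

1.301


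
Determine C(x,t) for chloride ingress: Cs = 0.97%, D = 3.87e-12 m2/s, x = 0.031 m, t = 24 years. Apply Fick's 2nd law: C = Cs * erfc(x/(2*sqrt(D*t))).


t_seconds = 24 * 365.25 * 24 * 3600 = 757382400.0 s
arg = 0.031 / (2 * sqrt(3.87e-12 * 757382400.0))
= 0.2863
erfc(0.2863) = 0.6856
C = 0.97 * 0.6856 = 0.665%

0.665


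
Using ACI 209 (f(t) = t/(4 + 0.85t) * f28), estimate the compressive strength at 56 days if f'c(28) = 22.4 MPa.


f(56) = 56 / (4 + 0.85 * 56) * 22.4
= 56 / 51.6 * 22.4
= 24.31 MPa

24.31


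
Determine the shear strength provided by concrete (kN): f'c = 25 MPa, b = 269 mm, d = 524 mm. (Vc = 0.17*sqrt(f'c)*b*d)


Vc = 0.17 * sqrt(25) * 269 * 524 / 1000
= 119.81 kN

119.81


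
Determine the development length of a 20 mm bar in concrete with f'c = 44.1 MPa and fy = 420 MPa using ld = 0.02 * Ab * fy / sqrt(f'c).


Ab = pi * 20^2 / 4 = 314.159 mm2
ld = 0.02 * 314.159 * 420 / sqrt(44.1)
= 397.4 mm

397.4


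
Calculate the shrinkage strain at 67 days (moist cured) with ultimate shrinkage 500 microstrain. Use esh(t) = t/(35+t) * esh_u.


esh(67) = 67 / (35 + 67) * 500
= 67 / 102 * 500
= 328.4 microstrain

328.4


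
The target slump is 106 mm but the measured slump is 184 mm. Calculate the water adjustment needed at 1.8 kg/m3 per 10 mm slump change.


Difference = 106 - 184 = -78 mm
Water adjustment = -78 * 1.8 / 10 = -14.0 kg/m3

-14.0


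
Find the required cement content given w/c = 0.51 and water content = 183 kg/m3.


Cement = water / (w/c)
= 183 / 0.51
= 358.8 kg/m3

358.8


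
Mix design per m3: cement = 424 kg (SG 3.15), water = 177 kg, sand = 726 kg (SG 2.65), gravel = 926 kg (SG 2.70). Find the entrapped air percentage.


Vol cement = 424 / (3.15 * 1000) = 0.134603 m3
Vol water = 177 / 1000 = 0.177 m3
Vol sand = 726 / (2.65 * 1000) = 0.273962 m3
Vol gravel = 926 / (2.70 * 1000) = 0.342963 m3
Total solid + water volume = 0.928528 m3
Air = (1 - 0.928528) * 100 = 7.15%

7.15


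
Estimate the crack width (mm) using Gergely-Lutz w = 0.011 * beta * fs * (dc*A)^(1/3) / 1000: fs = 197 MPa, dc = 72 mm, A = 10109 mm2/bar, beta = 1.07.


w = 0.011 * beta * fs * (dc * A)^(1/3) / 1000
= 0.011 * 1.07 * 197 * (72 * 10109)^(1/3) / 1000
= 0.209 mm

0.209


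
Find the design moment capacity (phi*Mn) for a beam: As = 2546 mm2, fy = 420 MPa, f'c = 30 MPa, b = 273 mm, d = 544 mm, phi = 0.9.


a = As * fy / (0.85 * f'c * b)
= 2546 * 420 / (0.85 * 30 * 273)
= 153.6048 mm
Mn = As * fy * (d - a/2) / 10^6
= 499.5837 kN-m
phi*Mn = 0.9 * 499.5837 = 449.63 kN-m

449.63


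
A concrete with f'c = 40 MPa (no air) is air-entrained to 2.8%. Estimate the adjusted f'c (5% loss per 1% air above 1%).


Strength loss = (2.8 - 1) * 5 = 9.0%
f'c = 40 * (1 - 9.0/100)
= 36.4 MPa

36.4


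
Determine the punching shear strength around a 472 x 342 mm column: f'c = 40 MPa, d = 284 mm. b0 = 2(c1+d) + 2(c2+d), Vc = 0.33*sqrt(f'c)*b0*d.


b0 = 2*(472 + 284) + 2*(342 + 284) = 2764 mm
Vc = 0.33 * sqrt(40) * 2764 * 284 / 1000
= 1638.33 kN

1638.33


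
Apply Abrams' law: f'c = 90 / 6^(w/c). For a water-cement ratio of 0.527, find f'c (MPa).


f'c = 90 / 6^0.527
= 90 / 2.571
= 35.01 MPa

35.01


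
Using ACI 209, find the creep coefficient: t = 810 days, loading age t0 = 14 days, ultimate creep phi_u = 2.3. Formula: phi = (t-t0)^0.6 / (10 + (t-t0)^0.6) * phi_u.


dt = 810 - 14 = 796
phi = 796^0.6 / (10 + 796^0.6) * 2.3
= 1.946

1.946


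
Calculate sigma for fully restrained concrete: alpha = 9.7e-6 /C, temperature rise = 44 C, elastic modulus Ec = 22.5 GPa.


sigma = alpha * dT * Ec
= 9.7e-6 * 44 * 22.5 * 1000
= 9.603 MPa

9.603


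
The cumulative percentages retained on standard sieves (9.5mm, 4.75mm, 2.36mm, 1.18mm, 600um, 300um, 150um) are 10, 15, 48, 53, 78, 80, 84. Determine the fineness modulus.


FM = sum(cumulative % retained) / 100
= 368 / 100
= 3.68

3.68


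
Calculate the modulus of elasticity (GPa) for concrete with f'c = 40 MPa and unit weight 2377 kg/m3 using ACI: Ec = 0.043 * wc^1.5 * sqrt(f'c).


Ec = 0.043 * 2377^1.5 * sqrt(40) / 1000
= 31.52 GPa

31.52


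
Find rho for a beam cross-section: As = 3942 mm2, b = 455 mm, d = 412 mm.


rho = As / (b * d)
= 3942 / (455 * 412)
= 0.021

0.021


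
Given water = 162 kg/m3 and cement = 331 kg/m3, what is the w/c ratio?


w/c = water / cement
w/c = 162 / 331 = 0.489

0.489


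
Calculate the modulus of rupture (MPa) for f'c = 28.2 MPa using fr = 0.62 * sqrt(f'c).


fr = 0.62 * sqrt(28.2)
= 3.292 MPa

3.292


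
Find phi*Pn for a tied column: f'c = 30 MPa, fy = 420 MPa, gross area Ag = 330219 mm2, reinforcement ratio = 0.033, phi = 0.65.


Ast = rho * Ag = 0.033 * 330219 = 10897.227 mm2
phi*Pn = 0.65 * 0.80 * (0.85 * 30 * (330219 - 10897.227) + 420 * 10897.227) / 1000
= 6614.16 kN

6614.16


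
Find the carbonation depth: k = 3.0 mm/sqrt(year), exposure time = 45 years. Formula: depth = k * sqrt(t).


depth = k * sqrt(t)
= 3.0 * sqrt(45)
= 20.12 mm

20.12


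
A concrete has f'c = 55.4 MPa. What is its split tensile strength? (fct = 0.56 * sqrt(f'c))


fct = 0.56 * sqrt(55.4)
= 0.56 * 7.443
= 4.168 MPa

4.168


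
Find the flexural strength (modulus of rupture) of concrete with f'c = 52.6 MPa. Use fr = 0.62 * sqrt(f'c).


fr = 0.62 * sqrt(52.6)
= 4.497 MPa

4.497


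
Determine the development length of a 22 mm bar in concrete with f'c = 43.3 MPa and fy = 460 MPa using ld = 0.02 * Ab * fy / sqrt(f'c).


Ab = pi * 22^2 / 4 = 380.133 mm2
ld = 0.02 * 380.133 * 460 / sqrt(43.3)
= 531.5 mm

531.5


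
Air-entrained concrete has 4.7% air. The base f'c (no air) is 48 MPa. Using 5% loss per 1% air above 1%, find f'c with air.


Strength loss = (4.7 - 1) * 5 = 18.5%
f'c = 48 * (1 - 18.5/100)
= 39.12 MPa

39.12


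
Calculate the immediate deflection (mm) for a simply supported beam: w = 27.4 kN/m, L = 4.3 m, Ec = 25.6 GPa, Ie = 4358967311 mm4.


Convert: L = 4.3 m = 4300 mm, Ec = 25.6 GPa = 25600 MPa
delta = 5 * 27.4 * 4300^4 / (384 * 25600 * 4358967311)
= 1.09 mm

1.09


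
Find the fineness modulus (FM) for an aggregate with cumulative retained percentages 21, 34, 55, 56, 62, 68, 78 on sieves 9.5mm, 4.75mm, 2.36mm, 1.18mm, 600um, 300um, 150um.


FM = sum(cumulative % retained) / 100
= 374 / 100
= 3.74

3.74


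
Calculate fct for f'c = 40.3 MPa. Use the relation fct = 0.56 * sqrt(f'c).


fct = 0.56 * sqrt(40.3)
= 0.56 * 6.348
= 3.555 MPa

3.555


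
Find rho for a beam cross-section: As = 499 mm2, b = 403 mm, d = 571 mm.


rho = As / (b * d)
= 499 / (403 * 571)
= 0.0022

0.0022


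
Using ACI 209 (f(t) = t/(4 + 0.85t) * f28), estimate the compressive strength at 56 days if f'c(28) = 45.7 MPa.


f(56) = 56 / (4 + 0.85 * 56) * 45.7
= 56 / 51.6 * 45.7
= 49.6 MPa

49.6


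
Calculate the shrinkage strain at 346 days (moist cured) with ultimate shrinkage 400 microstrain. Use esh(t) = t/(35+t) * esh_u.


esh(346) = 346 / (35 + 346) * 400
= 346 / 381 * 400
= 363.3 microstrain

363.3


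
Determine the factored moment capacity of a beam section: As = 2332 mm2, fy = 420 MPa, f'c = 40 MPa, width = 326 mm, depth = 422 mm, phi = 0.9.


a = As * fy / (0.85 * f'c * b)
= 2332 * 420 / (0.85 * 40 * 326)
= 88.3652 mm
Mn = As * fy * (d - a/2) / 10^6
= 370.0495 kN-m
phi*Mn = 0.9 * 370.0495 = 333.04 kN-m

333.04


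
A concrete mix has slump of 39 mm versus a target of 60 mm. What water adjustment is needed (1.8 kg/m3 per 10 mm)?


Difference = 60 - 39 = 21 mm
Water adjustment = 21 * 1.8 / 10 = 3.8 kg/m3

3.8


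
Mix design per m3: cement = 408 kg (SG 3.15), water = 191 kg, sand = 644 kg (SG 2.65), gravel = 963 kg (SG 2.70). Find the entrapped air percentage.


Vol cement = 408 / (3.15 * 1000) = 0.129524 m3
Vol water = 191 / 1000 = 0.191 m3
Vol sand = 644 / (2.65 * 1000) = 0.243019 m3
Vol gravel = 963 / (2.70 * 1000) = 0.356667 m3
Total solid + water volume = 0.920209 m3
Air = (1 - 0.920209) * 100 = 7.98%

7.98


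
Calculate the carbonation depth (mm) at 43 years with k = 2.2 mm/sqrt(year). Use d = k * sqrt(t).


depth = k * sqrt(t)
= 2.2 * sqrt(43)
= 14.43 mm

14.43


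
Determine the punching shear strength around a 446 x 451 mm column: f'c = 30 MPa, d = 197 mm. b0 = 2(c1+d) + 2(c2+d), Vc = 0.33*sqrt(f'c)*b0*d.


b0 = 2*(446 + 197) + 2*(451 + 197) = 2582 mm
Vc = 0.33 * sqrt(30) * 2582 * 197 / 1000
= 919.38 kN

919.38


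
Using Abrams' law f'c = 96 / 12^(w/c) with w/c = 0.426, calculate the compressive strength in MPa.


f'c = 96 / 12^0.426
= 96 / 2.882
= 33.31 MPa

33.31


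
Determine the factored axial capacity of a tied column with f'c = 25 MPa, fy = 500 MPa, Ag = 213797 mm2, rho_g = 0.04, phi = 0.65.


Ast = rho * Ag = 0.04 * 213797 = 8551.88 mm2
phi*Pn = 0.65 * 0.80 * (0.85 * 25 * (213797 - 8551.88) + 500 * 8551.88) / 1000
= 4491.45 kN

4491.45


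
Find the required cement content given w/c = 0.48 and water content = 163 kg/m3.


Cement = water / (w/c)
= 163 / 0.48
= 339.6 kg/m3

339.6


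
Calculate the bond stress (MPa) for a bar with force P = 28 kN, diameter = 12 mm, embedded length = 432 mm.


u = P / (pi * db * ld)
= 28 * 1000 / (pi * 12 * 432)
= 1.719 MPa

1.719


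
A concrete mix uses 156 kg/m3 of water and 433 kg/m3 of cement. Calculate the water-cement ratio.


w/c = water / cement
w/c = 156 / 433 = 0.36

0.36


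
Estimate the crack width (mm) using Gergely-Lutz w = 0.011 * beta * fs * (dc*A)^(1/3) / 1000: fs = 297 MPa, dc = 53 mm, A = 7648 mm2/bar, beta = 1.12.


w = 0.011 * beta * fs * (dc * A)^(1/3) / 1000
= 0.011 * 1.12 * 297 * (53 * 7648)^(1/3) / 1000
= 0.271 mm

0.271


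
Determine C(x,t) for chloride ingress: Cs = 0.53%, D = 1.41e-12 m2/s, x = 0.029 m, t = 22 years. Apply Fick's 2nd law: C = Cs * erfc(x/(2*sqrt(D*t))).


t_seconds = 22 * 365.25 * 24 * 3600 = 694267200.0 s
arg = 0.029 / (2 * sqrt(1.41e-12 * 694267200.0))
= 0.4634
erfc(0.4634) = 0.5122
C = 0.53 * 0.5122 = 0.2715%

0.2715


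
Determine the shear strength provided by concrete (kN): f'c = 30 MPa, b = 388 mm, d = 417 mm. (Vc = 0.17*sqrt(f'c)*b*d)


Vc = 0.17 * sqrt(30) * 388 * 417 / 1000
= 150.65 kN

150.65


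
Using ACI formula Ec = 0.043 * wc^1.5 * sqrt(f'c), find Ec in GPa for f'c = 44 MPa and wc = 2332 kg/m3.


Ec = 0.043 * 2332^1.5 * sqrt(44) / 1000
= 32.12 GPa

32.12


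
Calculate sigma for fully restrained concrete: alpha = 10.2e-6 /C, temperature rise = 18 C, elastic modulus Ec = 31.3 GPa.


sigma = alpha * dT * Ec
= 10.2e-6 * 18 * 31.3 * 1000
= 5.747 MPa

5.747


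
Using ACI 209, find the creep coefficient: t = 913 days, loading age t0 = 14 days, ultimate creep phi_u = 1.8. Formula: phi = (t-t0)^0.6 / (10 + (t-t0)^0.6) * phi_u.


dt = 913 - 14 = 899
phi = 899^0.6 / (10 + 899^0.6) * 1.8
= 1.54

1.54


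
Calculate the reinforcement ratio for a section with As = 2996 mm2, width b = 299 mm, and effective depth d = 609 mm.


rho = As / (b * d)
= 2996 / (299 * 609)
= 0.0165

0.0165


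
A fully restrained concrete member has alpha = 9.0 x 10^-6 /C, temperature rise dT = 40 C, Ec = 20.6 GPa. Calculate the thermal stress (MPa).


sigma = alpha * dT * Ec
= 9.0e-6 * 40 * 20.6 * 1000
= 7.416 MPa

7.416


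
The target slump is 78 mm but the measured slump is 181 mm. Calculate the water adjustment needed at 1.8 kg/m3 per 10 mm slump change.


Difference = 78 - 181 = -103 mm
Water adjustment = -103 * 1.8 / 10 = -18.5 kg/m3

-18.5


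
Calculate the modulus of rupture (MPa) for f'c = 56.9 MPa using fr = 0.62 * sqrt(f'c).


fr = 0.62 * sqrt(56.9)
= 4.677 MPa

4.677


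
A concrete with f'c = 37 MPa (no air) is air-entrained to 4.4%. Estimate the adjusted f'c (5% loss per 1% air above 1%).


Strength loss = (4.4 - 1) * 5 = 17.0%
f'c = 37 * (1 - 17.0/100)
= 30.71 MPa

30.71


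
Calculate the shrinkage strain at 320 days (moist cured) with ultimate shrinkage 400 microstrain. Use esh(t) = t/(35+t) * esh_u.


esh(320) = 320 / (35 + 320) * 400
= 320 / 355 * 400
= 360.6 microstrain

360.6


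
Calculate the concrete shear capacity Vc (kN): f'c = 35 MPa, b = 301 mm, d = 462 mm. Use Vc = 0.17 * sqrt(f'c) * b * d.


Vc = 0.17 * sqrt(35) * 301 * 462 / 1000
= 139.86 kN

139.86


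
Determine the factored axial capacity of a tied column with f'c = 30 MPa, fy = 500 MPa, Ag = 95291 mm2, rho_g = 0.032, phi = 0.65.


Ast = rho * Ag = 0.032 * 95291 = 3049.312 mm2
phi*Pn = 0.65 * 0.80 * (0.85 * 30 * (95291 - 3049.312) + 500 * 3049.312) / 1000
= 2015.95 kN

2015.95


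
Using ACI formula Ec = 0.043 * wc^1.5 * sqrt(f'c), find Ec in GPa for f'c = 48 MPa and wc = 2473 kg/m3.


Ec = 0.043 * 2473^1.5 * sqrt(48) / 1000
= 36.64 GPa

36.64


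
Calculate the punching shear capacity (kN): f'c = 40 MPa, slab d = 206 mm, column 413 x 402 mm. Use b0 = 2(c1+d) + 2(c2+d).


b0 = 2*(413 + 206) + 2*(402 + 206) = 2454 mm
Vc = 0.33 * sqrt(40) * 2454 * 206 / 1000
= 1055.08 kN

1055.08


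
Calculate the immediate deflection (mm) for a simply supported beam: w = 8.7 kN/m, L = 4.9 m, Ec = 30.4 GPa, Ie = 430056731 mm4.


Convert: L = 4.9 m = 4900 mm, Ec = 30.4 GPa = 30400 MPa
delta = 5 * 8.7 * 4900^4 / (384 * 30400 * 430056731)
= 5.0 mm

5.0


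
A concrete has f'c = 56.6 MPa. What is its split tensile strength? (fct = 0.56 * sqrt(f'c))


fct = 0.56 * sqrt(56.6)
= 0.56 * 7.523
= 4.213 MPa

4.213


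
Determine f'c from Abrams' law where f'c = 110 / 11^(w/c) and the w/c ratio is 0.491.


f'c = 110 / 11^0.491
= 110 / 3.246
= 33.89 MPa

33.89


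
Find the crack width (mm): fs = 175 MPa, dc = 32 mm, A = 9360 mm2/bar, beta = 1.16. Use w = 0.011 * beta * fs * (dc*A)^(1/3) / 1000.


w = 0.011 * beta * fs * (dc * A)^(1/3) / 1000
= 0.011 * 1.16 * 175 * (32 * 9360)^(1/3) / 1000
= 0.149 mm

0.149


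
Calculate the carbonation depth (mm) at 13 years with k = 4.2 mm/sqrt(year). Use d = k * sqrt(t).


depth = k * sqrt(t)
= 4.2 * sqrt(13)
= 15.14 mm

15.14


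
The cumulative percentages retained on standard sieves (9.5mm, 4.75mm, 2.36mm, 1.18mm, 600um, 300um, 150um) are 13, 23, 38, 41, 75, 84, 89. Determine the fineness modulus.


FM = sum(cumulative % retained) / 100
= 363 / 100
= 3.63

3.63


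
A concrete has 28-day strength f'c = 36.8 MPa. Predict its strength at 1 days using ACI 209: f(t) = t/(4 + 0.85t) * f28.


f(1) = 1 / (4 + 0.85 * 1) * 36.8
= 1 / 4.85 * 36.8
= 7.59 MPa

7.59


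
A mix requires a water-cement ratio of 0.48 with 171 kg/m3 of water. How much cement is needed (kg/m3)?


Cement = water / (w/c)
= 171 / 0.48
= 356.2 kg/m3

356.2


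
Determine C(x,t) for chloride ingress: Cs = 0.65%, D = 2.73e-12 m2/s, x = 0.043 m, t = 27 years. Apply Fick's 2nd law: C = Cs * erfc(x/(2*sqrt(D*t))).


t_seconds = 27 * 365.25 * 24 * 3600 = 852055200.0 s
arg = 0.043 / (2 * sqrt(2.73e-12 * 852055200.0))
= 0.4458
erfc(0.4458) = 0.5284
C = 0.65 * 0.5284 = 0.3435%

0.3435


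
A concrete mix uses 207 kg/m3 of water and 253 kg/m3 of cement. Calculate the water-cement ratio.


w/c = water / cement
w/c = 207 / 253 = 0.818

0.818


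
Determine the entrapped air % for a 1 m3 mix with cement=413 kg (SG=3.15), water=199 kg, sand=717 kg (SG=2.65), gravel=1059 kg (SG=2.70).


Vol cement = 413 / (3.15 * 1000) = 0.131111 m3
Vol water = 199 / 1000 = 0.199 m3
Vol sand = 717 / (2.65 * 1000) = 0.270566 m3
Vol gravel = 1059 / (2.70 * 1000) = 0.392222 m3
Total solid + water volume = 0.992899 m3
Air = (1 - 0.992899) * 100 = 0.71%

0.71


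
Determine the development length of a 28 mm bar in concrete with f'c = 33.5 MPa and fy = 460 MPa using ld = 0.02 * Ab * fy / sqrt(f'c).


Ab = pi * 28^2 / 4 = 615.752 mm2
ld = 0.02 * 615.752 * 460 / sqrt(33.5)
= 978.7 mm

978.7


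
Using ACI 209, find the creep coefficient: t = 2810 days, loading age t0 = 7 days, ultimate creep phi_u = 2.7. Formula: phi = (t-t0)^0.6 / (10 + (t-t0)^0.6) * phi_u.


dt = 2810 - 7 = 2803
phi = 2803^0.6 / (10 + 2803^0.6) * 2.7
= 2.488

2.488


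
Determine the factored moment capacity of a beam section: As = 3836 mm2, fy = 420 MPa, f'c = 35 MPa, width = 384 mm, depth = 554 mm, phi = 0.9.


a = As * fy / (0.85 * f'c * b)
= 3836 * 420 / (0.85 * 35 * 384)
= 141.0294 mm
Mn = As * fy * (d - a/2) / 10^6
= 778.9528 kN-m
phi*Mn = 0.9 * 778.9528 = 701.06 kN-m

701.06


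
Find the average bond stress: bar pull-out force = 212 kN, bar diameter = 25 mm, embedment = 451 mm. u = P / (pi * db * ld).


u = P / (pi * db * ld)
= 212 * 1000 / (pi * 25 * 451)
= 5.985 MPa

5.985


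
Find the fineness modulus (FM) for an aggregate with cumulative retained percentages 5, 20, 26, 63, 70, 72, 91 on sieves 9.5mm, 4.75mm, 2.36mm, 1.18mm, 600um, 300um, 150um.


FM = sum(cumulative % retained) / 100
= 347 / 100
= 3.47

3.47


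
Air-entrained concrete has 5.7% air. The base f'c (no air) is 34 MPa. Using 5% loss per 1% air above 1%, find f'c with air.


Strength loss = (5.7 - 1) * 5 = 23.5%
f'c = 34 * (1 - 23.5/100)
= 26.01 MPa

26.01


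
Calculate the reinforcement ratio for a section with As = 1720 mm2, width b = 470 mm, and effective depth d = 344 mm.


rho = As / (b * d)
= 1720 / (470 * 344)
= 0.0106

0.0106


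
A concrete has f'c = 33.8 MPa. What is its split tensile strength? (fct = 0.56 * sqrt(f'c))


fct = 0.56 * sqrt(33.8)
= 0.56 * 5.814
= 3.256 MPa

3.256


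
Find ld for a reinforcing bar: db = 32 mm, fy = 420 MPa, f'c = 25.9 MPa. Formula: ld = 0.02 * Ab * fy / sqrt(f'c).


Ab = pi * 32^2 / 4 = 804.248 mm2
ld = 0.02 * 804.248 * 420 / sqrt(25.9)
= 1327.5 mm

1327.5


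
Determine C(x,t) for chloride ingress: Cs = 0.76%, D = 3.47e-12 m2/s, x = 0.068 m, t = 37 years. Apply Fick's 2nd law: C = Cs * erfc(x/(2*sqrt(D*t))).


t_seconds = 37 * 365.25 * 24 * 3600 = 1167631200.0 s
arg = 0.068 / (2 * sqrt(3.47e-12 * 1167631200.0))
= 0.5341
erfc(0.5341) = 0.45
C = 0.76 * 0.45 = 0.342%

0.342


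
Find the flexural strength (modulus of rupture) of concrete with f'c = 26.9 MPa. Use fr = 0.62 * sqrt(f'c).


fr = 0.62 * sqrt(26.9)
= 3.216 MPa

3.216


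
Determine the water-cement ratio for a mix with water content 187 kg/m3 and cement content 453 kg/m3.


w/c = water / cement
w/c = 187 / 453 = 0.413

0.413


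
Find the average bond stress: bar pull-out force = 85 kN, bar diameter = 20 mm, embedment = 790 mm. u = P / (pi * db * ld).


u = P / (pi * db * ld)
= 85 * 1000 / (pi * 20 * 790)
= 1.712 MPa

1.712


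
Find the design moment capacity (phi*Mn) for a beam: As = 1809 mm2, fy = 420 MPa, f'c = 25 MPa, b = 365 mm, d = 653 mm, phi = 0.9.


a = As * fy / (0.85 * f'c * b)
= 1809 * 420 / (0.85 * 25 * 365)
= 97.9571 mm
Mn = As * fy * (d - a/2) / 10^6
= 458.9234 kN-m
phi*Mn = 0.9 * 458.9234 = 413.03 kN-m

413.03


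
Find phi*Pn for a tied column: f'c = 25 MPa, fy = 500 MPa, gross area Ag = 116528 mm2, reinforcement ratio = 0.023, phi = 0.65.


Ast = rho * Ag = 0.023 * 116528 = 2680.144 mm2
phi*Pn = 0.65 * 0.80 * (0.85 * 25 * (116528 - 2680.144) + 500 * 2680.144) / 1000
= 1954.86 kN

1954.86


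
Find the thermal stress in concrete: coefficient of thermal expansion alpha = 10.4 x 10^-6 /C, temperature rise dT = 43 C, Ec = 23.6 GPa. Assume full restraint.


sigma = alpha * dT * Ec
= 10.4e-6 * 43 * 23.6 * 1000
= 10.554 MPa

10.554


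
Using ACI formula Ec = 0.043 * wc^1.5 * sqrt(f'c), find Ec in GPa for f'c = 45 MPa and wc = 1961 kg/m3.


Ec = 0.043 * 1961^1.5 * sqrt(45) / 1000
= 25.05 GPa

25.05


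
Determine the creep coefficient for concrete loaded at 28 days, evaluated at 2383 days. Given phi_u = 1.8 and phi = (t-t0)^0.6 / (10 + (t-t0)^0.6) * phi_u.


dt = 2383 - 28 = 2355
phi = 2355^0.6 / (10 + 2355^0.6) * 1.8
= 1.644

1.644


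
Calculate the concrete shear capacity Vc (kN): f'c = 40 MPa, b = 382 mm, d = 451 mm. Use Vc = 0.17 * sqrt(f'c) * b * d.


Vc = 0.17 * sqrt(40) * 382 * 451 / 1000
= 185.23 kN

185.23


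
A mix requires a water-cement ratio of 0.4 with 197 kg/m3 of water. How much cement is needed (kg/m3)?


Cement = water / (w/c)
= 197 / 0.4
= 492.5 kg/m3

492.5


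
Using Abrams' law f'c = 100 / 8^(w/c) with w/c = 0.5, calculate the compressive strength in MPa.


f'c = 100 / 8^0.5
= 100 / 2.828
= 35.36 MPa

35.36


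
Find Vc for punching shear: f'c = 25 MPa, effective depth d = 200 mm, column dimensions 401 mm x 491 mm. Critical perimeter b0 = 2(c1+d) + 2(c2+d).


b0 = 2*(401 + 200) + 2*(491 + 200) = 2584 mm
Vc = 0.33 * sqrt(25) * 2584 * 200 / 1000
= 852.72 kN

852.72
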